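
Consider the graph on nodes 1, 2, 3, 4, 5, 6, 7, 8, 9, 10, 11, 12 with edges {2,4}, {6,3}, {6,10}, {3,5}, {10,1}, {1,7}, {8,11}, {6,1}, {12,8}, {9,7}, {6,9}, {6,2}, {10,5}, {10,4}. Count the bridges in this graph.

The edges on the cycle 6-9-7-1-10-6 are not bridges since each lies on that cycle.
But removing 8—11 disconnects 8 from 11; removing 12—8 disconnects 12 from 8 — these are bridges.
That makes 2 bridges.

2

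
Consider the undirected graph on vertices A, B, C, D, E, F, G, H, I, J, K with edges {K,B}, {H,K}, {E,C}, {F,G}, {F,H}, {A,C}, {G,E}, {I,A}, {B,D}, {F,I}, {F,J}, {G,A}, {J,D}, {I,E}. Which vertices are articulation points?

Removing F increases the component count from 1 to 2, so F is a cut vertex.
By contrast removing G leaves 1 component; it is not a cut vertex. No other vertex is a cut vertex either.

F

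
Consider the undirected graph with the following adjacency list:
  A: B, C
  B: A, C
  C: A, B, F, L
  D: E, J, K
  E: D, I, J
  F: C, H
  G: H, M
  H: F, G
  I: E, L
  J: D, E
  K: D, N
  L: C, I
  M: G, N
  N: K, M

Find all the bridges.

none

The edges on the cycle C-A-B-C are not bridges since each lies on that cycle.
Every edge lies on some cycle, so there are no bridges.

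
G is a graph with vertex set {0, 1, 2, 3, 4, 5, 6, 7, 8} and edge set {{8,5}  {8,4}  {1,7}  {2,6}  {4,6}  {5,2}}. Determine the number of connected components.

3 is isolated — a component by itself.
0 is isolated — a component by itself.
Starting from 1 we can reach 1, 7. That is one component of size 2.
Starting from 2 we can reach 2, 4, 5, 6, 8. That is one component of size 5.
Total: 4 components.

4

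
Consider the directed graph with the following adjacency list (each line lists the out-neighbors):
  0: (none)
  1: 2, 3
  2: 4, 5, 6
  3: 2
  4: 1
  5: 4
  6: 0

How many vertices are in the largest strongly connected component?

5

{1, 2, 3, 4, 5} are all mutually reachable — one SCC of size 5.
{6} is an SCC by itself.
{0} is an SCC by itself.
The largest has 5 vertices.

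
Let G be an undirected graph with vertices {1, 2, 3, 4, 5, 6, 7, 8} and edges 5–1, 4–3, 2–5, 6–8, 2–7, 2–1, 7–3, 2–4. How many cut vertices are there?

1

Removing 2 increases the component count from 2 to 3, so 2 is a cut vertex.
By contrast removing 6 leaves 2 components; it is not a cut vertex. No other vertex is a cut vertex either.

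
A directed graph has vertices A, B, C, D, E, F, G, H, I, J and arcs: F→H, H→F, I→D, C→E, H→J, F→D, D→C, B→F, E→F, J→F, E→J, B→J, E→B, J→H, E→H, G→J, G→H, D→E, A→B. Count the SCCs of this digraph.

{B, C, D, E, F, H, J} are all mutually reachable — one SCC of size 7.
{A} is an SCC by itself.
{G} is an SCC by itself.
{I} is an SCC by itself.
That gives 4 strongly connected components.

4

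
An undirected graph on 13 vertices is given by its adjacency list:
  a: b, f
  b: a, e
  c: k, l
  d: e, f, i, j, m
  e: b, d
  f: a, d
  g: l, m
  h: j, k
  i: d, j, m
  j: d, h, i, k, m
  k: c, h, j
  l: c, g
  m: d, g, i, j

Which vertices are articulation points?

d

Removing d increases the component count from 1 to 2, so d is a cut vertex.
By contrast removing c leaves 1 component; it is not a cut vertex. No other vertex is a cut vertex either.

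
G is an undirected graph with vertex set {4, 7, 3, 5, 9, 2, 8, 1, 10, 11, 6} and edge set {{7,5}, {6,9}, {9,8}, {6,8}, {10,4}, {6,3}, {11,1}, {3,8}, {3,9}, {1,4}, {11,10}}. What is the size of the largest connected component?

4

2 is isolated — a component by itself.
Starting from 5 we can reach 5, 7. That is one component of size 2.
Starting from 1 we can reach 1, 4, 10, 11. That is one component of size 4.
Starting from 3 we can reach 3, 6, 8, 9. That is one component of size 4.
The largest has 4 vertices.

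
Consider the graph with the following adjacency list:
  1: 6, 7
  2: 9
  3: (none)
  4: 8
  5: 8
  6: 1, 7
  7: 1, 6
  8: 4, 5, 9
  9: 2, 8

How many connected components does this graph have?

3

3 is isolated — a component by itself.
Starting from 1 we can reach 1, 6, 7. That is one component of size 3.
Starting from 2 we can reach 2, 4, 5, 8, 9. That is one component of size 5.
Total: 3 components.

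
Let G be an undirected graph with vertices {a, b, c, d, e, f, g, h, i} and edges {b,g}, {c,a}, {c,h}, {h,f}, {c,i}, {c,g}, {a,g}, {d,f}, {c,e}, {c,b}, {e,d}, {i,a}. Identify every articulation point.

Removing c increases the component count from 1 to 2, so c is a cut vertex.
By contrast removing g leaves 1 component; it is not a cut vertex. No other vertex is a cut vertex either.

c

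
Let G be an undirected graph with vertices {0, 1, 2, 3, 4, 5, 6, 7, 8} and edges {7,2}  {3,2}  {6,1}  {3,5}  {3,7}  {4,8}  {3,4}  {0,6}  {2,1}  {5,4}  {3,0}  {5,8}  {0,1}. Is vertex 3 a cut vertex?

Deleting 3 raises the number of components from 1 to 2, so 3 is a cut vertex.

Yes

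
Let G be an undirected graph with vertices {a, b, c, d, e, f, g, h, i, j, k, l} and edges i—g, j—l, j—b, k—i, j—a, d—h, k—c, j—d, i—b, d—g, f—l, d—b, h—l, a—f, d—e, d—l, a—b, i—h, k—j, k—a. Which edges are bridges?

c-k, d-e

The edges on the cycle j-d-b-j are not bridges since each lies on that cycle.
But removing k—c disconnects k from c; removing d—e disconnects d from e — these are bridges.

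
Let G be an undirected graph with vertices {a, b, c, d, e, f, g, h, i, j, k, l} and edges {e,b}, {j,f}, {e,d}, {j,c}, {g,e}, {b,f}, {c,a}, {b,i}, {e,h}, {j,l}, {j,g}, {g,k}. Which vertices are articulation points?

Removing b increases the component count from 1 to 2, so b is a cut vertex.
Removing c increases the component count from 1 to 2, so c is a cut vertex.
Removing e increases the component count from 1 to 3, so e is a cut vertex.
Likewise g, j are cut vertices.
By contrast removing l leaves 1 component; it is not a cut vertex. No other vertex is a cut vertex either.

b, c, e, g, j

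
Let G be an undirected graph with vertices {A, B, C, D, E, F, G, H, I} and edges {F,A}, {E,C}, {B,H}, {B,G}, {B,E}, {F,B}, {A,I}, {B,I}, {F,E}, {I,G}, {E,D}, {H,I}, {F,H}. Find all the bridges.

The edges on the cycle F-A-I-B-F are not bridges since each lies on that cycle.
But removing E—C disconnects E from C; removing D—E disconnects D from E — these are bridges.

C-E, D-E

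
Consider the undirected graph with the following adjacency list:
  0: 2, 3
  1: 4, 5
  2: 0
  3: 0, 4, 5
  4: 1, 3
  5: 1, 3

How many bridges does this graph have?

2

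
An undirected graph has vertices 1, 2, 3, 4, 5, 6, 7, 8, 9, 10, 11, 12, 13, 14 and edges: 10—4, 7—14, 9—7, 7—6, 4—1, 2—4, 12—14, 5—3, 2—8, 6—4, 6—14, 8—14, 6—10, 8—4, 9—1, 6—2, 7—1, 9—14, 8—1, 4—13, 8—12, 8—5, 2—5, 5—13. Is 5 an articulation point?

Yes

Deleting 5 raises the number of components from 2 to 3, so 5 is a cut vertex.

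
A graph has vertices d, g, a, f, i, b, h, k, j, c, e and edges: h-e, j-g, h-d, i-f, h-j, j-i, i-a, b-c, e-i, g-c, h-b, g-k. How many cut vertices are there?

3

Removing g increases the component count from 1 to 2, so g is a cut vertex.
Removing h increases the component count from 1 to 2, so h is a cut vertex.
Removing i increases the component count from 1 to 3, so i is a cut vertex.
By contrast removing j leaves 1 component; it is not a cut vertex. No other vertex is a cut vertex either.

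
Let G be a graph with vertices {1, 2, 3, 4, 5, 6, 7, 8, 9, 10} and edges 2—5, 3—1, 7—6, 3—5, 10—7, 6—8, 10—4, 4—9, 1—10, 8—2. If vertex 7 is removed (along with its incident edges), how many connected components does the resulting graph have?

1

With 7 gone, the remaining components are: {1, 2, 3, 4, 5, 6, 8, 9, 10}.
That is 1 component.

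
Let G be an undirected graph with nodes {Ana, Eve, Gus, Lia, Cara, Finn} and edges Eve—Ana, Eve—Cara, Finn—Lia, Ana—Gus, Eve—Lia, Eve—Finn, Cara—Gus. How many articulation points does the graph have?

Removing Eve increases the component count from 1 to 2, so Eve is a cut vertex.
By contrast removing Cara leaves 1 component; it is not a cut vertex. No other vertex is a cut vertex either.

1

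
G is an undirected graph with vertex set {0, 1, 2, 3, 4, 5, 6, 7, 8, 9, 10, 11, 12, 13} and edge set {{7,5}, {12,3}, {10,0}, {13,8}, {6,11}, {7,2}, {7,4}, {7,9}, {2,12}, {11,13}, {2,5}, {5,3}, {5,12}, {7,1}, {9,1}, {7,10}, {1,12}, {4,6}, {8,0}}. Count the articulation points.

1

Removing 7 increases the component count from 1 to 2, so 7 is a cut vertex.
By contrast removing 1 leaves 1 component; it is not a cut vertex. No other vertex is a cut vertex either.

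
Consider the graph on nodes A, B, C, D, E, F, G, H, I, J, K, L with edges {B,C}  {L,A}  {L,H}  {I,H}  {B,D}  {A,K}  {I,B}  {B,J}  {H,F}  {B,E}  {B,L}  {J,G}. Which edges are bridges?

A-K, A-L, B-C, B-D, B-E, B-J, F-H, G-J

The edges on the cycle I-B-L-H-I are not bridges since each lies on that cycle.
But removing B - D disconnects B from D; removing A - K disconnects A from K; removing B - E disconnects B from E; removing F - H disconnects F from H — these are bridges.
In total 8 edges are bridges.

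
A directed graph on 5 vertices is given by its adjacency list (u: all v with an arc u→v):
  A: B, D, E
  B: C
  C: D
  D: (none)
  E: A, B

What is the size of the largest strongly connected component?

{A, E} are all mutually reachable — one SCC of size 2.
{D} is an SCC by itself.
{C} is an SCC by itself.
{B} is an SCC by itself.
The largest has 2 vertices.

2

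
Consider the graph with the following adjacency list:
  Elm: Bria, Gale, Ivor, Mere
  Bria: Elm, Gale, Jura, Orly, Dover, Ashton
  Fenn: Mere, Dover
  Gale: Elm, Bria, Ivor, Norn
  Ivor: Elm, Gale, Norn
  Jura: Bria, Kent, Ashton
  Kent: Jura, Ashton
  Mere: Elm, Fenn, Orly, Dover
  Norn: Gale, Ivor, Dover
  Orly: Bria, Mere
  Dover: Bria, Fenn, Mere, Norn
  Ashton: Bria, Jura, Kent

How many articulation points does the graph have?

1

Removing Bria increases the component count from 1 to 2, so Bria is a cut vertex.
By contrast removing Dover leaves 1 component; it is not a cut vertex. No other vertex is a cut vertex either.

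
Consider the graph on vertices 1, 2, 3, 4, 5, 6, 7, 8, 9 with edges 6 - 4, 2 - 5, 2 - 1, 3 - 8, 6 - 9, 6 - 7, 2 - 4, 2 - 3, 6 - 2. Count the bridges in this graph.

6

The edges on the cycle 6-2-4-6 are not bridges since each lies on that cycle.
But removing 2 - 3 disconnects 2 from 3; removing 6 - 9 disconnects 6 from 9; removing 2 - 5 disconnects 2 from 5; removing 2 - 1 disconnects 2 from 1 — these are bridges.
In total 6 edges are bridges.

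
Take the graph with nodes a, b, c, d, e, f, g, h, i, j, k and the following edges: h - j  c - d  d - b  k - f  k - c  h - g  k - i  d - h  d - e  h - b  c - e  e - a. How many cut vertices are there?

5

Removing c increases the component count from 1 to 2, so c is a cut vertex.
Removing d increases the component count from 1 to 2, so d is a cut vertex.
Removing e increases the component count from 1 to 2, so e is a cut vertex.
Likewise h, k are cut vertices.
By contrast removing j leaves 1 component; it is not a cut vertex. No other vertex is a cut vertex either.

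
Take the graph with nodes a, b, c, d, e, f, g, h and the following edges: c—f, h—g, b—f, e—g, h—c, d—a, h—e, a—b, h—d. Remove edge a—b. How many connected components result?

a and b are still connected via a-d-h-c-f-b, so the component count stays at 1.

1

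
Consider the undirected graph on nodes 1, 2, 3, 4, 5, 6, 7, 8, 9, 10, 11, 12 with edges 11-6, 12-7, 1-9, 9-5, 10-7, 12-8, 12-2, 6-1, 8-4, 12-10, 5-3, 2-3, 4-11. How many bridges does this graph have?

The edges on the cycle 12-10-7-12 are not bridges since each lies on that cycle.
Every edge lies on some cycle, so there are no bridges.

0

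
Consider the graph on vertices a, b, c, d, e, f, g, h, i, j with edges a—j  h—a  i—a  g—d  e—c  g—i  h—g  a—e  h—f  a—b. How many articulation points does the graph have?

4

Removing a increases the component count from 1 to 4, so a is a cut vertex.
Removing e increases the component count from 1 to 2, so e is a cut vertex.
Removing g increases the component count from 1 to 2, so g is a cut vertex.
Likewise h is a cut vertex.
By contrast removing b leaves 1 component; it is not a cut vertex. No other vertex is a cut vertex either.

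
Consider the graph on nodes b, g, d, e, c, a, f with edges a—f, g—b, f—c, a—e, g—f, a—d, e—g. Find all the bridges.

The edges on the cycle a-e-g-f-a are not bridges since each lies on that cycle.
But removing g—b disconnects g from b; removing f—c disconnects f from c; removing a—d disconnects a from d — these are bridges.

a-d, b-g, c-f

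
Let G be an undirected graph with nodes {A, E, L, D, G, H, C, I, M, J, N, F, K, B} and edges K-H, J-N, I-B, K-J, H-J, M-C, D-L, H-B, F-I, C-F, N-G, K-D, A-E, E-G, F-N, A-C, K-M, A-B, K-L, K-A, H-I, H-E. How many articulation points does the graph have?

1

Removing K increases the component count from 1 to 2, so K is a cut vertex.
By contrast removing A leaves 1 component; it is not a cut vertex. No other vertex is a cut vertex either.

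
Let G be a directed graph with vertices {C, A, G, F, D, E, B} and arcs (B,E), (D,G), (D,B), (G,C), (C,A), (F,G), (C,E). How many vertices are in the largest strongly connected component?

{F} is an SCC by itself.
{G} is an SCC by itself.
{A} is an SCC by itself.
{D} is an SCC by itself.
{C} is an SCC by itself.
(and 2 more singleton SCCs)
The largest has 1 vertex.

1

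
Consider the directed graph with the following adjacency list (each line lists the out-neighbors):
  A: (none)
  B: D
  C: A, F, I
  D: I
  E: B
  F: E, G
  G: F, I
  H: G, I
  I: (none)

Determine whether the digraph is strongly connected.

No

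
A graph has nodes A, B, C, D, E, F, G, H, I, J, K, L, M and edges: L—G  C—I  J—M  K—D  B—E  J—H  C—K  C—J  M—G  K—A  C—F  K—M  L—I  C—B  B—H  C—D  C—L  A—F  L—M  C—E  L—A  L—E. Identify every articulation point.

none

Removing M, for instance, still leaves 1 component. No single vertex removal increases the component count — the graph has no articulation points.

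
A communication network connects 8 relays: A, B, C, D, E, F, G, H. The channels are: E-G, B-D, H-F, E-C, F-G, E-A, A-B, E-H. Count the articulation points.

3

Removing A increases the component count from 1 to 2, so A is a cut vertex.
Removing B increases the component count from 1 to 2, so B is a cut vertex.
Removing E increases the component count from 1 to 3, so E is a cut vertex.
By contrast removing F leaves 1 component; it is not a cut vertex. No other vertex is a cut vertex either.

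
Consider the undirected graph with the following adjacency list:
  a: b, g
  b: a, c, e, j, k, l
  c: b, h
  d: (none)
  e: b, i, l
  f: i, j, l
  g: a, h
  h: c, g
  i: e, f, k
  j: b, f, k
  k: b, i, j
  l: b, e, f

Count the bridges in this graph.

The edges on the cycle b-k-j-b are not bridges since each lies on that cycle.
Every edge lies on some cycle, so there are no bridges.

0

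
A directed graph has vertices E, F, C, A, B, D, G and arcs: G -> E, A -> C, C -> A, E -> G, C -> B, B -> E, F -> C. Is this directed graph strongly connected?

No

There is no directed path from A to F, so the graph is not strongly connected.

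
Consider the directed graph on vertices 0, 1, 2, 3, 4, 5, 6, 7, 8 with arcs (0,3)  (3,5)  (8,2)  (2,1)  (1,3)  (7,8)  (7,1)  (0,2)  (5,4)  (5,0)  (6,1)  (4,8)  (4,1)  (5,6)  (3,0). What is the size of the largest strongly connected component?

{0, 1, 2, 3, 4, 5, 6, 8} are all mutually reachable — one SCC of size 8.
{7} is an SCC by itself.
The largest has 8 vertices.

8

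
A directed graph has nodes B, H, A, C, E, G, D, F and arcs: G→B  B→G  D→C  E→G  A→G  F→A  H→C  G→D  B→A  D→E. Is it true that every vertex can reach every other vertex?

No

There is no directed path from D to H, so the graph is not strongly connected.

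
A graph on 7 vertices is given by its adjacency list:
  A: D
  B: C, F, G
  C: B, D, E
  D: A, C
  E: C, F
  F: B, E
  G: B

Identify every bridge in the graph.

The edges on the cycle E-C-B-F-E are not bridges since each lies on that cycle.
But removing B-G disconnects B from G; removing D-A disconnects D from A; removing C-D disconnects C from D — these are bridges.

A-D, B-G, C-D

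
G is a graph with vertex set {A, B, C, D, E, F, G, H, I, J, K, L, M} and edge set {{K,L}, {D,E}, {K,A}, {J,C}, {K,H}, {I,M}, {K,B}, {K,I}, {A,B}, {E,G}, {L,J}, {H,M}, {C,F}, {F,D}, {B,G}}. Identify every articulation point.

K

Removing K increases the component count from 1 to 2, so K is a cut vertex.
By contrast removing D leaves 1 component; it is not a cut vertex. No other vertex is a cut vertex either.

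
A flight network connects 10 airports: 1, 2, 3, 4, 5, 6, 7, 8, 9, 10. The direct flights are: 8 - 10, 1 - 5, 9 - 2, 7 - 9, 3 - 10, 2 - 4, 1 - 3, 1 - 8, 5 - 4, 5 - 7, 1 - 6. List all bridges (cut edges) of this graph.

1-5, 1-6

The edges on the cycle 5-7-9-2-4-5 are not bridges since each lies on that cycle.
But removing 6 - 1 disconnects 6 from 1; removing 1 - 5 disconnects 1 from 5 — these are bridges.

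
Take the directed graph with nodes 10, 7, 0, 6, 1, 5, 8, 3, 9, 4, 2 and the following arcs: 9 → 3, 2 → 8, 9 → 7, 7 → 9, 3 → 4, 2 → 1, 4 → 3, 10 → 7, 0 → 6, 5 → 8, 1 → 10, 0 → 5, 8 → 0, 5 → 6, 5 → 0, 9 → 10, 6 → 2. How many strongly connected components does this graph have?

4

{0, 2, 5, 6, 8} are all mutually reachable — one SCC of size 5.
{7, 9, 10} are all mutually reachable — one SCC of size 3.
{3, 4} are all mutually reachable — one SCC of size 2.
{1} is an SCC by itself.
That gives 4 strongly connected components.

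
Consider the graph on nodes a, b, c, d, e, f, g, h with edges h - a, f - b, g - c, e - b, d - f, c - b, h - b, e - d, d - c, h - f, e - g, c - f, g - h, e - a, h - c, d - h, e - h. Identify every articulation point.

none

Removing e, for instance, still leaves 1 component. No single vertex removal increases the component count — the graph has no articulation points.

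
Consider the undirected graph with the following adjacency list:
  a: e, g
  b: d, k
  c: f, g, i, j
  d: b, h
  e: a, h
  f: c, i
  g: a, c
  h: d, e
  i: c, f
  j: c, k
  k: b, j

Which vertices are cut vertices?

c

Removing c increases the component count from 1 to 2, so c is a cut vertex.
By contrast removing k leaves 1 component; it is not a cut vertex. No other vertex is a cut vertex either.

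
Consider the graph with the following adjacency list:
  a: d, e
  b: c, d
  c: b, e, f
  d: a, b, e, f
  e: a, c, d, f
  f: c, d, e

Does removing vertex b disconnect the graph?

No

Deleting b leaves 1 component (was 1) (its neighbors c, d remain connected to each other), so b is not a cut vertex.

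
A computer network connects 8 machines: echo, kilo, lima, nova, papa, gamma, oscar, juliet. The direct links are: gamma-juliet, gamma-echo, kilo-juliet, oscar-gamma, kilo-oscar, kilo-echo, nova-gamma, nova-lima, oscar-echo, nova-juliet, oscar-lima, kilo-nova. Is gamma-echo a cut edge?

After removing gamma-echo, the path gamma-oscar-echo still connects them, so the edge is not a bridge.

No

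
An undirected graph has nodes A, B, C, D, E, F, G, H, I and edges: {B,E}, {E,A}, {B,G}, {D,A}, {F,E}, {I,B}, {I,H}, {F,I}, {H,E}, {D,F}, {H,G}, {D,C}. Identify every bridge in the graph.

C-D

The edges on the cycle D-F-I-B-E-A-D are not bridges since each lies on that cycle.
But removing C—D disconnects C from D — this is a bridge.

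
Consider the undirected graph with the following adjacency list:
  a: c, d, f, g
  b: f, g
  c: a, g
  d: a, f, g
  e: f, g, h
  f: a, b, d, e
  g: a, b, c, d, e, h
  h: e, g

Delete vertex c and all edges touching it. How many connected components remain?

1

With c gone, the remaining components are: {a, b, d, e, f, g, h}.
That is 1 component.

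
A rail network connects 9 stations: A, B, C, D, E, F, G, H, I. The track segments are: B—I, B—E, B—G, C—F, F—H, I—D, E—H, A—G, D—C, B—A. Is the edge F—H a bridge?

No

After removing F—H, the path F-C-D-I-B-E-H still connects them, so the edge is not a bridge.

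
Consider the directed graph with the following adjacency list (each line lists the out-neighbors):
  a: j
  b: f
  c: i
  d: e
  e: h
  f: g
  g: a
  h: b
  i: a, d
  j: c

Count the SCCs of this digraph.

{a, b, c, d, e, f, g, h, i, j} are all mutually reachable — one SCC of size 10.
That gives 1 strongly connected component.

1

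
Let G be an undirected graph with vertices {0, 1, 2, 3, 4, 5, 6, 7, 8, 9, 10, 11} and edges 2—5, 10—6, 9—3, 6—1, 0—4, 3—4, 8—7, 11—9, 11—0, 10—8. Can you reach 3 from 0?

Yes

From 0 we can reach 0, 3, 4, 9, 11, which includes 3.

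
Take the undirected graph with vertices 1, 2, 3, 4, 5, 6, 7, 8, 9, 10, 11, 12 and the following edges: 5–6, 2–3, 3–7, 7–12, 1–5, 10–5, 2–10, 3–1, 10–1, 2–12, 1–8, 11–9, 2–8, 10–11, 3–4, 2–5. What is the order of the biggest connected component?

Starting from 1 we can reach 1, 2, 3, 4, 5, 6, 7, 8, 9, 10, 11, 12. That is one component of size 12.
The largest has 12 vertices.

12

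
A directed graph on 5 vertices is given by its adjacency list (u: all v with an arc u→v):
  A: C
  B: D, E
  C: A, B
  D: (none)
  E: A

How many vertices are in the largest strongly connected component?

{A, B, C, E} are all mutually reachable — one SCC of size 4.
{D} is an SCC by itself.
The largest has 4 vertices.

4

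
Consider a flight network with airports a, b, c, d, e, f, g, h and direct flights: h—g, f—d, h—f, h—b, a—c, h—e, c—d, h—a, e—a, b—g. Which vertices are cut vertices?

h

Removing h increases the component count from 1 to 2, so h is a cut vertex.
By contrast removing d leaves 1 component; it is not a cut vertex. No other vertex is a cut vertex either.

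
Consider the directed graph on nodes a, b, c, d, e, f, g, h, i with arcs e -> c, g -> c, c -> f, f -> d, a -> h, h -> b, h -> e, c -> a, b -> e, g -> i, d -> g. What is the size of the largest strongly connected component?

{a, b, c, d, e, f, g, h} are all mutually reachable — one SCC of size 8.
{i} is an SCC by itself.
The largest has 8 vertices.

8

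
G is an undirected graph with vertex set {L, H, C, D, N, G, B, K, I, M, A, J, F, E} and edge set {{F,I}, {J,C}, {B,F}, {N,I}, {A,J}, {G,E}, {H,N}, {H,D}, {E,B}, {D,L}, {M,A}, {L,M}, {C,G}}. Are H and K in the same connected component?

No

The component containing H is {A, B, C, D, E, F, G, H, I, J, L, M, N}, and K is not in it.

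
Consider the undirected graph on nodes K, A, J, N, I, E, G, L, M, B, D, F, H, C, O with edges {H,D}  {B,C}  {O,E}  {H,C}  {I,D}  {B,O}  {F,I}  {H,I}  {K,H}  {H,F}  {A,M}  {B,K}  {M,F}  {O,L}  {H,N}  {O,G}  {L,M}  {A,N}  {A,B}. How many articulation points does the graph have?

1

Removing O increases the component count from 2 to 4, so O is a cut vertex.
By contrast removing N leaves 2 components; it is not a cut vertex. No other vertex is a cut vertex either.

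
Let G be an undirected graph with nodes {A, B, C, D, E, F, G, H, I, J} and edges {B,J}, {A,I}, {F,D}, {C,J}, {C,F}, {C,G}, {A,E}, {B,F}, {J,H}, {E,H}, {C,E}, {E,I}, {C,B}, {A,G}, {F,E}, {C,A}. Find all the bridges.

The edges on the cycle C-A-I-E-C are not bridges since each lies on that cycle.
But removing D-F disconnects D from F — this is a bridge.

D-F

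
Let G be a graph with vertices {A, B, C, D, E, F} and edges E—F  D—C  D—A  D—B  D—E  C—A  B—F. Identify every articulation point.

Removing D increases the component count from 1 to 2, so D is a cut vertex.
By contrast removing E leaves 1 component; it is not a cut vertex. No other vertex is a cut vertex either.

D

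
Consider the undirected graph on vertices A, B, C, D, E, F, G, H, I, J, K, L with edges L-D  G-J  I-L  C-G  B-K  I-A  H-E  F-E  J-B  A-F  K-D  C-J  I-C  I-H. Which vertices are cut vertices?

Removing I increases the component count from 1 to 2, so I is a cut vertex.
By contrast removing F leaves 1 component; it is not a cut vertex. No other vertex is a cut vertex either.

I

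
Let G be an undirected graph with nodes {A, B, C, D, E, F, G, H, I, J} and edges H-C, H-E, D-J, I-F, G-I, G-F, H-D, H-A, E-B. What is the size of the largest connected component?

Starting from F we can reach F, G, I. That is one component of size 3.
Starting from A we can reach A, B, C, D, E, H, J. That is one component of size 7.
The largest has 7 vertices.

7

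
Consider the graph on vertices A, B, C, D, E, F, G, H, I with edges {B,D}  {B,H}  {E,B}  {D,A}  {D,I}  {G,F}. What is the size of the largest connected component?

6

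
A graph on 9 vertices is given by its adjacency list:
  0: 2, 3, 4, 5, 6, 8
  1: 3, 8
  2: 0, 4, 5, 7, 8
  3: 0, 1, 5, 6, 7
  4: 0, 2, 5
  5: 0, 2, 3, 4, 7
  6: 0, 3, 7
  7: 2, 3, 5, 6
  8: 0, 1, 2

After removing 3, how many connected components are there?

1

With 3 gone, the remaining components are: {0, 1, 2, 4, 5, 6, 7, 8}.
That is 1 component.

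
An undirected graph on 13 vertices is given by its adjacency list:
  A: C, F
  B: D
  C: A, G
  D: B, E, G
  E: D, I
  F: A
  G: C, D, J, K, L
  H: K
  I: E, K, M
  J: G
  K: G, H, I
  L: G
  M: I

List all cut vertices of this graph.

Removing A increases the component count from 1 to 2, so A is a cut vertex.
Removing C increases the component count from 1 to 2, so C is a cut vertex.
Removing D increases the component count from 1 to 2, so D is a cut vertex.
Likewise G, I, K are cut vertices.
By contrast removing E leaves 1 component; it is not a cut vertex. No other vertex is a cut vertex either.

A, C, D, G, I, K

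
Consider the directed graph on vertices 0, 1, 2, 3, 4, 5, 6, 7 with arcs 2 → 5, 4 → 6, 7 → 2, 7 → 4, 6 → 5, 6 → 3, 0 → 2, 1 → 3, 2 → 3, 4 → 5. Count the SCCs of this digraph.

8

{2} is an SCC by itself.
{0} is an SCC by itself.
{5} is an SCC by itself.
{3} is an SCC by itself.
{1} is an SCC by itself.
(and 3 more singleton SCCs)
That gives 8 strongly connected components.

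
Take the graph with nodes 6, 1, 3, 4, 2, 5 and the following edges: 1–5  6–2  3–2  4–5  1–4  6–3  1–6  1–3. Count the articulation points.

1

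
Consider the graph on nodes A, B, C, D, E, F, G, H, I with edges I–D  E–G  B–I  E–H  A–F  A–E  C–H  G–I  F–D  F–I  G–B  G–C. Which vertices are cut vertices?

none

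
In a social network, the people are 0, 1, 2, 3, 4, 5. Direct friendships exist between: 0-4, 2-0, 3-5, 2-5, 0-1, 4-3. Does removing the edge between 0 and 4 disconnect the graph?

After removing 0-4, the path 0-2-5-3-4 still connects them, so the edge is not a bridge.

No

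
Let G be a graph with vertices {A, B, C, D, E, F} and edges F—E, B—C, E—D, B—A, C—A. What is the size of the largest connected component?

3

Starting from D we can reach D, E, F. That is one component of size 3.
Starting from A we can reach A, B, C. That is one component of size 3.
The largest has 3 vertices.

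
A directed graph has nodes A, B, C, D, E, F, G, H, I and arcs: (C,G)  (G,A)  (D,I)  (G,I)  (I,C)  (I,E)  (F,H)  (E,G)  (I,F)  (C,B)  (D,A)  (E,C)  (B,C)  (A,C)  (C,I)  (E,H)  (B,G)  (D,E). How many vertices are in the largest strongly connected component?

6

{A, B, C, E, G, I} are all mutually reachable — one SCC of size 6.
{D} is an SCC by itself.
{F} is an SCC by itself.
{H} is an SCC by itself.
The largest has 6 vertices.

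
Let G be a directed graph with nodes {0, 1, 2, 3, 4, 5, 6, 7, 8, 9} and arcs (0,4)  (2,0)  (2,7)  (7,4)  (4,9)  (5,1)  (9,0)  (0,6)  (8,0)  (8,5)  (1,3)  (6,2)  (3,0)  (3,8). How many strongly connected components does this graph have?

2

{0, 2, 4, 6, 7, 9} are all mutually reachable — one SCC of size 6.
{1, 3, 5, 8} are all mutually reachable — one SCC of size 4.
That gives 2 strongly connected components.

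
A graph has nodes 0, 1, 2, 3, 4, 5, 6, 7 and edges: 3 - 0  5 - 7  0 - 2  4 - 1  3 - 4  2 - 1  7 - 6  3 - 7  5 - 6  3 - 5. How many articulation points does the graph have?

Removing 3 increases the component count from 1 to 2, so 3 is a cut vertex.
By contrast removing 0 leaves 1 component; it is not a cut vertex. No other vertex is a cut vertex either.

1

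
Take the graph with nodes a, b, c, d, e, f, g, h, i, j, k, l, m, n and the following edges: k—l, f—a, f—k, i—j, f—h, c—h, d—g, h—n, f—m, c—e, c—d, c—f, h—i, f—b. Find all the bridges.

The edges on the cycle c-f-h-c are not bridges since each lies on that cycle.
But removing d—g disconnects d from g; removing f—a disconnects f from a; removing k—l disconnects k from l; removing d—c disconnects d from c — these are bridges.
In total 11 edges are bridges.

a-f, b-f, c-d, c-e, d-g, f-k, f-m, h-i, h-n, i-j, k-l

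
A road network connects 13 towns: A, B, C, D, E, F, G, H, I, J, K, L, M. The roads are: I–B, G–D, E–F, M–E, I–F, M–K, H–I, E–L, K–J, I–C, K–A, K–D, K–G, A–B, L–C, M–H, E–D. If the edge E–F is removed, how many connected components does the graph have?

E and F are still connected via E-M-H-I-F, so the component count stays at 1.

1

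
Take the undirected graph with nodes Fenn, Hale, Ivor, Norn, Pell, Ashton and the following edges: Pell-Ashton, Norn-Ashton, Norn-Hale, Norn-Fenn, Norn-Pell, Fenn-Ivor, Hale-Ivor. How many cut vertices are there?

Removing Norn increases the component count from 1 to 2, so Norn is a cut vertex.
By contrast removing Fenn leaves 1 component; it is not a cut vertex. No other vertex is a cut vertex either.

1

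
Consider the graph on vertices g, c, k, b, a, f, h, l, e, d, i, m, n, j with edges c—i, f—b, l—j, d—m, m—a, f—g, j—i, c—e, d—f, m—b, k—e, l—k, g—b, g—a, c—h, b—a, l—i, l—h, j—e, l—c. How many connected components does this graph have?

3

n is isolated — a component by itself.
Starting from a we can reach a, b, d, f, g, m. That is one component of size 6.
Starting from c we can reach c, e, h, i, j, k, l. That is one component of size 7.
Total: 3 components.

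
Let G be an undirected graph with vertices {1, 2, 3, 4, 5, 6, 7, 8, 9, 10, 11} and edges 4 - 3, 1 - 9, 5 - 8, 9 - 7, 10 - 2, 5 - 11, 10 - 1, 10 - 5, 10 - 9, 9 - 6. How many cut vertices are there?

3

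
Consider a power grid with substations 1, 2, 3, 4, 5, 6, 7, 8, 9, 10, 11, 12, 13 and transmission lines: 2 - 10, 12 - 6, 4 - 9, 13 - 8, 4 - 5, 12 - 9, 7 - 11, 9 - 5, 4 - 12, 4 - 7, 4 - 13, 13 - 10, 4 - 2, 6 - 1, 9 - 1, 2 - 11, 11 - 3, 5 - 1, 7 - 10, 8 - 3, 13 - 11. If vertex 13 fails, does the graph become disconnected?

No

Deleting 13 leaves 1 component (was 1) (its neighbors 4, 8, 10, 11 remain connected to each other), so 13 is not a cut vertex.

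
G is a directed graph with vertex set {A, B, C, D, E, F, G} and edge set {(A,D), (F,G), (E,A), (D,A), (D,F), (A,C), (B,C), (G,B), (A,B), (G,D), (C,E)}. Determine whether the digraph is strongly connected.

Yes

From D we can reach every vertex (A, B, C, D, E, F, G), and every vertex can reach D (A, B, C, D, E, F, G). So the whole graph is one strongly connected component.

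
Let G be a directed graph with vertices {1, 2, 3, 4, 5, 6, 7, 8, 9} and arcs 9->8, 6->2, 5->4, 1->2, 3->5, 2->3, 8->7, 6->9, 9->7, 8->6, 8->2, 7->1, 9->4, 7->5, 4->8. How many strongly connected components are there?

1

{1, 2, 3, 4, 5, 6, 7, 8, 9} are all mutually reachable — one SCC of size 9.
That gives 1 strongly connected component.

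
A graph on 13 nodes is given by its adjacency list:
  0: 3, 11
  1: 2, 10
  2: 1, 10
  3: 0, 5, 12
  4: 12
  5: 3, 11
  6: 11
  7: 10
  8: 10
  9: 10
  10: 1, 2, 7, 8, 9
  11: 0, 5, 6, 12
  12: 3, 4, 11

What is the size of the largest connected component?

7

Starting from 1 we can reach 1, 2, 7, 8, 9, 10. That is one component of size 6.
Starting from 0 we can reach 0, 3, 4, 5, 6, 11, 12. That is one component of size 7.
The largest has 7 vertices.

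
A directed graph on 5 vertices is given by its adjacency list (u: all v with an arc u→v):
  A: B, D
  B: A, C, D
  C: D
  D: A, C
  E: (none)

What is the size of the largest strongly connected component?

4

{A, B, C, D} are all mutually reachable — one SCC of size 4.
{E} is an SCC by itself.
The largest has 4 vertices.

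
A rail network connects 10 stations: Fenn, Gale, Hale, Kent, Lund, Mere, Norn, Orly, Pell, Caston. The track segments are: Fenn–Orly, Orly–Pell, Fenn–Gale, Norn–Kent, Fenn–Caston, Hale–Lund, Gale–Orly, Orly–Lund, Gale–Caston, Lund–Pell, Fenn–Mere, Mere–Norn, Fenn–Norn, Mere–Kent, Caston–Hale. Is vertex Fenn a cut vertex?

Deleting Fenn raises the number of components from 1 to 2, so Fenn is a cut vertex.

Yes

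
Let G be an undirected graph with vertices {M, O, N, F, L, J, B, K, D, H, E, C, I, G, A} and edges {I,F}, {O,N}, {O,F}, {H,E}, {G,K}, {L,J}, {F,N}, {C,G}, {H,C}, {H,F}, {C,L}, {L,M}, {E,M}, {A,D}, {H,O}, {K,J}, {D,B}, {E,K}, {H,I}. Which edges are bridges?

A-D, B-D

The edges on the cycle C-G-K-J-L-C are not bridges since each lies on that cycle.
But removing D-B disconnects D from B; removing A-D disconnects A from D — these are bridges.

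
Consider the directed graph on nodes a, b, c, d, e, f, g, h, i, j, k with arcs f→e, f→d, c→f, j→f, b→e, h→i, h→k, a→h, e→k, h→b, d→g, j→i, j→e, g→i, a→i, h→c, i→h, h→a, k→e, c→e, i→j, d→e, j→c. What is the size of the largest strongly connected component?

8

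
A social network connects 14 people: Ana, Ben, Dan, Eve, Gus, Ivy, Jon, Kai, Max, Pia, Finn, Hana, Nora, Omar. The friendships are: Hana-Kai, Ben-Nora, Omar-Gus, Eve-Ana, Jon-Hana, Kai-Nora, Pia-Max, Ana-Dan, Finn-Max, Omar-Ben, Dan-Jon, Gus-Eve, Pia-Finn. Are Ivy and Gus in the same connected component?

No

The component containing Ivy is {Ivy}, and Gus is not in it.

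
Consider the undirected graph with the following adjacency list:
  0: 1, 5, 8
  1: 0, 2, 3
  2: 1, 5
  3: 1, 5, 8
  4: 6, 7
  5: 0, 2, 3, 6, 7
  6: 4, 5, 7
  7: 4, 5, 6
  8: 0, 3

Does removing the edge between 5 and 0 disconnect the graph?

No

After removing 5-0, the path 5-3-8-0 still connects them, so the edge is not a bridge.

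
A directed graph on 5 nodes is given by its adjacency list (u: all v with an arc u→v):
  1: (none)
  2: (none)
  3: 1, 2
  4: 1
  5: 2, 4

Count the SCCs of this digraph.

5

{5} is an SCC by itself.
{3} is an SCC by itself.
{4} is an SCC by itself.
{2} is an SCC by itself.
{1} is an SCC by itself.
That gives 5 strongly connected components.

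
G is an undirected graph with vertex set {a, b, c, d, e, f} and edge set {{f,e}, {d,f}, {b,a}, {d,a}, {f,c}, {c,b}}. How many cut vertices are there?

1

Removing f increases the component count from 1 to 2, so f is a cut vertex.
By contrast removing b leaves 1 component; it is not a cut vertex. No other vertex is a cut vertex either.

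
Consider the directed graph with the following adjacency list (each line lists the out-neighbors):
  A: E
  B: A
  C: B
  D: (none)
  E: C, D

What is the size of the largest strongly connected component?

4

{A, B, C, E} are all mutually reachable — one SCC of size 4.
{D} is an SCC by itself.
The largest has 4 vertices.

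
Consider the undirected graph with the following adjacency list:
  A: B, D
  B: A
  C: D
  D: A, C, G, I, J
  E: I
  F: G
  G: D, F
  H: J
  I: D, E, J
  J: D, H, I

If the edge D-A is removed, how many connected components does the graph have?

2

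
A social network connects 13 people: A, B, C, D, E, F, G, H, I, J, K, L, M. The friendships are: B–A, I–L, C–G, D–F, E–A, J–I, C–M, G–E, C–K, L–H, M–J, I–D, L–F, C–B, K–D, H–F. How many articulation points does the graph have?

1

Removing C increases the component count from 1 to 2, so C is a cut vertex.
By contrast removing I leaves 1 component; it is not a cut vertex. No other vertex is a cut vertex either.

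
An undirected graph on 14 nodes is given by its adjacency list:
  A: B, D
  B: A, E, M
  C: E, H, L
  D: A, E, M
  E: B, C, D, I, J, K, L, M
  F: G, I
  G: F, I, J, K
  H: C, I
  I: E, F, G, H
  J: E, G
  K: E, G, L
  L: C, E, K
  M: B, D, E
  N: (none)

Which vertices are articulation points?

E

Removing E increases the component count from 2 to 3, so E is a cut vertex.
By contrast removing B leaves 2 components; it is not a cut vertex. No other vertex is a cut vertex either.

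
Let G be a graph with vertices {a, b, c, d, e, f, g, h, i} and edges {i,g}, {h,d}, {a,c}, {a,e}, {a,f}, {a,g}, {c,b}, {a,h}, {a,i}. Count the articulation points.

3

Removing a increases the component count from 1 to 5, so a is a cut vertex.
Removing c increases the component count from 1 to 2, so c is a cut vertex.
Removing h increases the component count from 1 to 2, so h is a cut vertex.
By contrast removing i leaves 1 component; it is not a cut vertex. No other vertex is a cut vertex either.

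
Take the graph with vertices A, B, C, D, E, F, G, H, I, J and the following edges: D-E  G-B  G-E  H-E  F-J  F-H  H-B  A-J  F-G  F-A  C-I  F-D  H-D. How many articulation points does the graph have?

1

Removing F increases the component count from 2 to 3, so F is a cut vertex.
By contrast removing J leaves 2 components; it is not a cut vertex. No other vertex is a cut vertex either.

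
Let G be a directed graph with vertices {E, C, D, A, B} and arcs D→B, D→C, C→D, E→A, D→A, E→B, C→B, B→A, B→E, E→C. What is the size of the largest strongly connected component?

{B, C, D, E} are all mutually reachable — one SCC of size 4.
{A} is an SCC by itself.
The largest has 4 vertices.

4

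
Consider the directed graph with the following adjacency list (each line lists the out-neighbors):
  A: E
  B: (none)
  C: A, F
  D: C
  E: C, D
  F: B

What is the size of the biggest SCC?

4

{A, C, D, E} are all mutually reachable — one SCC of size 4.
{B} is an SCC by itself.
{F} is an SCC by itself.
The largest has 4 vertices.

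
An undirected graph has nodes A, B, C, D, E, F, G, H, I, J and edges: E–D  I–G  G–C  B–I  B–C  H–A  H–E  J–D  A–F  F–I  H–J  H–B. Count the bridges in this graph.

0

The edges on the cycle H-J-D-E-H are not bridges since each lies on that cycle.
Every edge lies on some cycle, so there are no bridges.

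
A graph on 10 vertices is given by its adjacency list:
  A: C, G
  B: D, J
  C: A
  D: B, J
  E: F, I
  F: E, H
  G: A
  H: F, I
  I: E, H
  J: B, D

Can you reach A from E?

No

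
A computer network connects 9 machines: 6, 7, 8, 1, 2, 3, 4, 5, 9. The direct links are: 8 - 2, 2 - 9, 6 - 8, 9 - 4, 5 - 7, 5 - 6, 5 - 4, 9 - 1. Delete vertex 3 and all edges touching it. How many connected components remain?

With 3 gone, the remaining components are: {1, 2, 4, 5, 6, 7, 8, 9}.
That is 1 component.

1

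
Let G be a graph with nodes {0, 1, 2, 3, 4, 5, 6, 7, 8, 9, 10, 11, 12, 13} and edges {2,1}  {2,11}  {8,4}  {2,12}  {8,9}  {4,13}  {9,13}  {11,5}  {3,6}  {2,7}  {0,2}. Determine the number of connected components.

10 is isolated — a component by itself.
Starting from 3 we can reach 3, 6. That is one component of size 2.
Starting from 4 we can reach 4, 8, 9, 13. That is one component of size 4.
Starting from 0 we can reach 0, 1, 2, 5, 7, 11, 12. That is one component of size 7.
Total: 4 components.

4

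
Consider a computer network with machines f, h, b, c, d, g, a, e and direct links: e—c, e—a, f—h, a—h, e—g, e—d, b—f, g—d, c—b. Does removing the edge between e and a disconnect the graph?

After removing e—a, the path e-c-b-f-h-a still connects them, so the edge is not a bridge.

No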